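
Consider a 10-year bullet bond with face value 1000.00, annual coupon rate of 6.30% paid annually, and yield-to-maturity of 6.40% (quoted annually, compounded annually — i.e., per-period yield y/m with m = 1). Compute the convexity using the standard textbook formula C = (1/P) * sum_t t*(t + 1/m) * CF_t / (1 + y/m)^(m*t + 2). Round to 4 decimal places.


Answer: Convexity = 68.0148

Derivation:
Coupon per period c = face * coupon_rate / m = 63.000000
Periods per year m = 1; per-period yield y/m = 0.064000
Number of cashflows N = 10
Cashflows (t years, CF_t, discount factor 1/(1+y/m)^(m*t), PV):
  t = 1.0000: CF_t = 63.000000, DF = 0.939850, PV = 59.210526
  t = 2.0000: CF_t = 63.000000, DF = 0.883317, PV = 55.648991
  t = 3.0000: CF_t = 63.000000, DF = 0.830185, PV = 52.301683
  t = 4.0000: CF_t = 63.000000, DF = 0.780249, PV = 49.155717
  t = 5.0000: CF_t = 63.000000, DF = 0.733317, PV = 46.198982
  t = 6.0000: CF_t = 63.000000, DF = 0.689208, PV = 43.420096
  t = 7.0000: CF_t = 63.000000, DF = 0.647752, PV = 40.808361
  t = 8.0000: CF_t = 63.000000, DF = 0.608789, PV = 38.353723
  t = 9.0000: CF_t = 63.000000, DF = 0.572170, PV = 36.046732
  t = 10.0000: CF_t = 1063.000000, DF = 0.537754, PV = 571.632595
Price P = sum_t PV_t = 992.777408
Convexity numerator sum_t t*(t + 1/m) * CF_t / (1+y/m)^(m*t + 2):
  t = 1.0000: term = 104.603366
  t = 2.0000: term = 294.934304
  t = 3.0000: term = 554.387789
  t = 4.0000: term = 868.401925
  t = 5.0000: term = 1224.250834
  t = 6.0000: term = 1610.856360
  t = 7.0000: term = 2018.616993
  t = 8.0000: term = 2439.252542
  t = 9.0000: term = 2865.663231
  t = 10.0000: term = 55542.626673
Convexity = (1/P) * sum = 67523.594017 / 992.777408 = 68.014837


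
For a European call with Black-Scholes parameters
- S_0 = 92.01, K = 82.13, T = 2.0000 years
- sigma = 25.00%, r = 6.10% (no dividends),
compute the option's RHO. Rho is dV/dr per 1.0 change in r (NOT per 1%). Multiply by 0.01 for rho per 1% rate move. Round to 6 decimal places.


d1 = 0.8431368981; d2 = 0.4895835075
phi(d1) = 0.2796047032; exp(-qT) = 1.0000000000; exp(-rT) = 0.8851483685
N(d2) = 0.6877856753
Rho = K*T*exp(-rT)*N(d2) = 82.1300 * 2.0000 * 0.8851483685 * 0.6877856753 = 100.000234

Answer: Rho = 100.000234


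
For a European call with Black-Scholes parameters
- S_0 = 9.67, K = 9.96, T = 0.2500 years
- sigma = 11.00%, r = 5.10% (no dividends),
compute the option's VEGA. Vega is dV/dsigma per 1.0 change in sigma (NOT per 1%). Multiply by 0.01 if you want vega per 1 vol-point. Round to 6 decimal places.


Answer: Vega = 1.855807

Derivation:
d1 = -0.2779320388; d2 = -0.3329320388
phi(d1) = 0.3838276550; exp(-qT) = 1.0000000000; exp(-rT) = 0.9873309369
Vega = S * exp(-qT) * phi(d1) * sqrt(T) = 9.6700 * 1.0000000000 * 0.3838276550 * 0.5000000000 = 1.855807


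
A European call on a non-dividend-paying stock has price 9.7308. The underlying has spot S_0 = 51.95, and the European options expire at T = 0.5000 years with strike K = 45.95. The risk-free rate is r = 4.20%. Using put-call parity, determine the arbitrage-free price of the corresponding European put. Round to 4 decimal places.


Put-call parity: C - P = S_0 * exp(-qT) - K * exp(-rT).
S_0 * exp(-qT) = 51.9500 * 1.00000000 = 51.95000000
K * exp(-rT) = 45.9500 * 0.97921896 = 44.99511142
P = C - S*exp(-qT) + K*exp(-rT)
P = 9.7308 - 51.95000000 + 44.99511142 = 2.7759

Answer: Put price = 2.7759


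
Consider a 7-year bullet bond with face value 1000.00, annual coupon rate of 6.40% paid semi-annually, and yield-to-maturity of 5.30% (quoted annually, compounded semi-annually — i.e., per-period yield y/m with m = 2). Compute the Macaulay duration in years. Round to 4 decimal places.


Coupon per period c = face * coupon_rate / m = 32.000000
Periods per year m = 2; per-period yield y/m = 0.026500
Number of cashflows N = 14
Cashflows (t years, CF_t, discount factor 1/(1+y/m)^(m*t), PV):
  t = 0.5000: CF_t = 32.000000, DF = 0.974184, PV = 31.173892
  t = 1.0000: CF_t = 32.000000, DF = 0.949035, PV = 30.369110
  t = 1.5000: CF_t = 32.000000, DF = 0.924535, PV = 29.585105
  t = 2.0000: CF_t = 32.000000, DF = 0.900667, PV = 28.821340
  t = 2.5000: CF_t = 32.000000, DF = 0.877415, PV = 28.077291
  t = 3.0000: CF_t = 32.000000, DF = 0.854764, PV = 27.352451
  t = 3.5000: CF_t = 32.000000, DF = 0.832698, PV = 26.646324
  t = 4.0000: CF_t = 32.000000, DF = 0.811201, PV = 25.958426
  t = 4.5000: CF_t = 32.000000, DF = 0.790259, PV = 25.288286
  t = 5.0000: CF_t = 32.000000, DF = 0.769858, PV = 24.635447
  t = 5.5000: CF_t = 32.000000, DF = 0.749983, PV = 23.999461
  t = 6.0000: CF_t = 32.000000, DF = 0.730622, PV = 23.379894
  t = 6.5000: CF_t = 32.000000, DF = 0.711760, PV = 22.776321
  t = 7.0000: CF_t = 1032.000000, DF = 0.693385, PV = 715.573659
Price P = sum_t PV_t = 1063.637007
Macaulay numerator sum_t t * PV_t:
  t * PV_t at t = 0.5000: 15.586946
  t * PV_t at t = 1.0000: 30.369110
  t * PV_t at t = 1.5000: 44.377658
  t * PV_t at t = 2.0000: 57.642679
  t * PV_t at t = 2.5000: 70.193229
  t * PV_t at t = 3.0000: 82.057354
  t * PV_t at t = 3.5000: 93.262134
  t * PV_t at t = 4.0000: 103.833702
  t * PV_t at t = 4.5000: 113.797287
  t * PV_t at t = 5.0000: 123.177233
  t * PV_t at t = 5.5000: 131.997035
  t * PV_t at t = 6.0000: 140.279363
  t * PV_t at t = 6.5000: 148.046088
  t * PV_t at t = 7.0000: 5009.015613
Macaulay duration D = (sum_t t * PV_t) / P = 6163.635433 / 1063.637007 = 5.794867

Answer: Macaulay duration = 5.7949 years


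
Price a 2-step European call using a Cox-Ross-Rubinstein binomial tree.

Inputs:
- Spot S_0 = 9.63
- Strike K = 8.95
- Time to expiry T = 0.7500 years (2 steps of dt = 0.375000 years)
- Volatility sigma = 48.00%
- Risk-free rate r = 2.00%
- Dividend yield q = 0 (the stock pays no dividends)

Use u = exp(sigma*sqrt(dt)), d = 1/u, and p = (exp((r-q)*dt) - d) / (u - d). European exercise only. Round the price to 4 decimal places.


Answer: Price = V(0,0) = 1.9269

Derivation:
dt = T/N = 0.375000
u = exp(sigma*sqrt(dt)) = 1.341702; d = 1/u = 0.745322
p = (exp((r-q)*dt) - d) / (u - d) = 0.439663
Discount per step: exp(-r*dt) = 0.992528
Stock lattice S(k, i) with i counting down-moves:
  k=0: S(0,0) = 9.6300
  k=1: S(1,0) = 12.9206; S(1,1) = 7.1775
  k=2: S(2,0) = 17.3356; S(2,1) = 9.6300; S(2,2) = 5.3495
Terminal payoffs V(N, i) = max(S_T - K, 0):
  V(2,0) = 8.385575; V(2,1) = 0.680000; V(2,2) = 0.000000
Backward induction: V(k, i) = exp(-r*dt) * [p * V(k+1, i) + (1-p) * V(k+1, i+1)].
  V(1,0) = exp(-r*dt) * [p*8.385575 + (1-p)*0.680000] = 4.037462
  V(1,1) = exp(-r*dt) * [p*0.680000 + (1-p)*0.000000] = 0.296737
  V(0,0) = exp(-r*dt) * [p*4.037462 + (1-p)*0.296737] = 1.926889


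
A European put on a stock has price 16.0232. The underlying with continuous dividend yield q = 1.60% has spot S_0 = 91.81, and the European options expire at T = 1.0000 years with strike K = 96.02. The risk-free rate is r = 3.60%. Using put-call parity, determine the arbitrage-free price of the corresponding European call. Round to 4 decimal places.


Put-call parity: C - P = S_0 * exp(-qT) - K * exp(-rT).
S_0 * exp(-qT) = 91.8100 * 0.98412732 = 90.35272925
K * exp(-rT) = 96.0200 * 0.96464029 = 92.62476098
C = P + S*exp(-qT) - K*exp(-rT)
C = 16.0232 + 90.35272925 - 92.62476098 = 13.7512

Answer: Call price = 13.7512


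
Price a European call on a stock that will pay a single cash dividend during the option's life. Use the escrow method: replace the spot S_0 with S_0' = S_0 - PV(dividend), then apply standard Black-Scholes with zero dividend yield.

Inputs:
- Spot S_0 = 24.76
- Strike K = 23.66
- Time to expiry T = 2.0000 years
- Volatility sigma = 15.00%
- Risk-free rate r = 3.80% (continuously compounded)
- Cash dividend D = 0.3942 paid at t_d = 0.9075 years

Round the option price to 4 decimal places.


PV(D) = D * exp(-r * t_d) = 0.3942 * 0.96610283 = 0.38083774
S_0' = S_0 - PV(D) = 24.7600 - 0.38083774 = 24.37916226
d1 = (ln(S_0'/K) + (r + sigma^2/2)*T) / (sigma*sqrt(T)) = 0.60548565
d2 = d1 - sigma*sqrt(T) = 0.39335362
exp(-rT) = 0.92681621
N(d1) = 0.72757182; N(d2) = 0.65297084
C = S_0' * N(d1) - K * exp(-rT) * N(d2) = 24.37916226 * 0.72757182 - 23.6600 * 0.92681621 * 0.65297084 = 3.4189

Answer: Price = 3.4189


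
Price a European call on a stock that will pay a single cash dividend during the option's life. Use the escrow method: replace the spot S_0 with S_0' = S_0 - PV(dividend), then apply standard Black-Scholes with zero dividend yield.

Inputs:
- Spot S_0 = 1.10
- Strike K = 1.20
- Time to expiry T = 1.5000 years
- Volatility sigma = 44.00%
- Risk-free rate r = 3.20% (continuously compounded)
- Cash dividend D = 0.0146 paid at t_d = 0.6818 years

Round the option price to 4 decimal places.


Answer: Price = 0.2088

Derivation:
PV(D) = D * exp(-r * t_d) = 0.0146 * 0.97841868 = 0.01428491
S_0' = S_0 - PV(D) = 1.1000 - 0.01428491 = 1.08571509
d1 = (ln(S_0'/K) + (r + sigma^2/2)*T) / (sigma*sqrt(T)) = 0.17279532
d2 = d1 - sigma*sqrt(T) = -0.36609242
exp(-rT) = 0.95313379
N(d1) = 0.56859384; N(d2) = 0.35714806
C = S_0' * N(d1) - K * exp(-rT) * N(d2) = 1.08571509 * 0.56859384 - 1.2000 * 0.95313379 * 0.35714806 = 0.2088


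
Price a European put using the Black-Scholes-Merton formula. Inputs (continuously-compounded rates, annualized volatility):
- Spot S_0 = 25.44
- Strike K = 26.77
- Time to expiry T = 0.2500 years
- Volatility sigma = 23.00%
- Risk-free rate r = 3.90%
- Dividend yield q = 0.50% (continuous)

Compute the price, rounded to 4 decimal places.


Answer: Price = 1.8214

Derivation:
d1 = (ln(S/K) + (r - q + 0.5*sigma^2) * T) / (sigma * sqrt(T)) = -0.31170973
d2 = d1 - sigma * sqrt(T) = -0.42670973
exp(-rT) = 0.99029738; exp(-qT) = 0.99875078
P = K * exp(-rT) * N(-d2) - S_0 * exp(-qT) * N(-d1)
N(-d1) = 0.62236943; N(-d2) = 0.66520462
P = 26.7700 * 0.99029738 * 0.66520462 - 25.4400 * 0.99875078 * 0.62236943 = 1.8214


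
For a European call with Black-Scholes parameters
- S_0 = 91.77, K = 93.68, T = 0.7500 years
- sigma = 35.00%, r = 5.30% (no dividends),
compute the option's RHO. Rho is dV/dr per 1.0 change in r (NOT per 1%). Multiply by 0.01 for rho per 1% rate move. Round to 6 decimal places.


d1 = 0.2147354611; d2 = -0.0883734302
phi(d1) = 0.3898496245; exp(-qT) = 1.0000000000; exp(-rT) = 0.9610296665
N(d2) = 0.4647899391
Rho = K*T*exp(-rT)*N(d2) = 93.6800 * 0.7500 * 0.9610296665 * 0.4647899391 = 31.383520

Answer: Rho = 31.383520


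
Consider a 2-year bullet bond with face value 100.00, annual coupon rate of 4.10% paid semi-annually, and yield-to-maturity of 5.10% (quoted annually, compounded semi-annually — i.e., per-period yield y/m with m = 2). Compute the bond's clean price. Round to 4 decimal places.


Answer: Price = 98.1213

Derivation:
Coupon per period c = face * coupon_rate / m = 2.050000
Periods per year m = 2; per-period yield y/m = 0.025500
Number of cashflows N = 4
Cashflows (t years, CF_t, discount factor 1/(1+y/m)^(m*t), PV):
  t = 0.5000: CF_t = 2.050000, DF = 0.975134, PV = 1.999025
  t = 1.0000: CF_t = 2.050000, DF = 0.950886, PV = 1.949317
  t = 1.5000: CF_t = 2.050000, DF = 0.927242, PV = 1.900846
  t = 2.0000: CF_t = 102.050000, DF = 0.904185, PV = 92.272088
Price P = sum_t PV_t = 98.121276


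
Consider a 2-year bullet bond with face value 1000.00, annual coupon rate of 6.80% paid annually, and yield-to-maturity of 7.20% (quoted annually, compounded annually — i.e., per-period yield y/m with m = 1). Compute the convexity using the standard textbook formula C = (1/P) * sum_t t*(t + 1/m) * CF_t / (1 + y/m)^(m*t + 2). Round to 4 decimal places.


Coupon per period c = face * coupon_rate / m = 68.000000
Periods per year m = 1; per-period yield y/m = 0.072000
Number of cashflows N = 2
Cashflows (t years, CF_t, discount factor 1/(1+y/m)^(m*t), PV):
  t = 1.0000: CF_t = 68.000000, DF = 0.932836, PV = 63.432836
  t = 2.0000: CF_t = 1068.000000, DF = 0.870183, PV = 929.355090
Price P = sum_t PV_t = 992.787926
Convexity numerator sum_t t*(t + 1/m) * CF_t / (1+y/m)^(m*t + 2):
  t = 1.0000: term = 110.396309
  t = 2.0000: term = 4852.252156
Convexity = (1/P) * sum = 4962.648464 / 992.787926 = 4.998699

Answer: Convexity = 4.9987


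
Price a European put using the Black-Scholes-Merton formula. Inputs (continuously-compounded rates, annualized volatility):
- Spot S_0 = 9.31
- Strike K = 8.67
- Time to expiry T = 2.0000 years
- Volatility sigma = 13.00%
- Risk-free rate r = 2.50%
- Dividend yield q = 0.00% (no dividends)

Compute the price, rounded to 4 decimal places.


d1 = (ln(S/K) + (r - q + 0.5*sigma^2) * T) / (sigma * sqrt(T)) = 0.75127539
d2 = d1 - sigma * sqrt(T) = 0.56742763
exp(-rT) = 0.95122942; exp(-qT) = 1.00000000
P = K * exp(-rT) * N(-d2) - S_0 * exp(-qT) * N(-d1)
N(-d1) = 0.22624347; N(-d2) = 0.28521184
P = 8.6700 * 0.95122942 * 0.28521184 - 9.3100 * 1.00000000 * 0.22624347 = 0.2459

Answer: Price = 0.2459


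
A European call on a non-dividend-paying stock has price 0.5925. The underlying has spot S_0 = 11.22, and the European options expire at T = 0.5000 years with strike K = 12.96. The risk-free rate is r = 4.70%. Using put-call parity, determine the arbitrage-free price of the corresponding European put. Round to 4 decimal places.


Put-call parity: C - P = S_0 * exp(-qT) - K * exp(-rT).
S_0 * exp(-qT) = 11.2200 * 1.00000000 = 11.22000000
K * exp(-rT) = 12.9600 * 0.97677397 = 12.65899071
P = C - S*exp(-qT) + K*exp(-rT)
P = 0.5925 - 11.22000000 + 12.65899071 = 2.0315

Answer: Put price = 2.0315


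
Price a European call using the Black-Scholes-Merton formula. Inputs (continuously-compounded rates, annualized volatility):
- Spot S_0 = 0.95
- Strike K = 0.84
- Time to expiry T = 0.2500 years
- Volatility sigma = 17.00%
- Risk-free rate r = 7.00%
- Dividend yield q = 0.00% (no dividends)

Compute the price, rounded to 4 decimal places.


Answer: Price = 0.1261

Derivation:
d1 = (ln(S/K) + (r - q + 0.5*sigma^2) * T) / (sigma * sqrt(T)) = 1.69614815
d2 = d1 - sigma * sqrt(T) = 1.61114815
exp(-rT) = 0.98265224; exp(-qT) = 1.00000000
C = S_0 * exp(-qT) * N(d1) - K * exp(-rT) * N(d2)
N(d1) = 0.95507109; N(d2) = 0.94642628
C = 0.9500 * 1.00000000 * 0.95507109 - 0.8400 * 0.98265224 * 0.94642628 = 0.1261


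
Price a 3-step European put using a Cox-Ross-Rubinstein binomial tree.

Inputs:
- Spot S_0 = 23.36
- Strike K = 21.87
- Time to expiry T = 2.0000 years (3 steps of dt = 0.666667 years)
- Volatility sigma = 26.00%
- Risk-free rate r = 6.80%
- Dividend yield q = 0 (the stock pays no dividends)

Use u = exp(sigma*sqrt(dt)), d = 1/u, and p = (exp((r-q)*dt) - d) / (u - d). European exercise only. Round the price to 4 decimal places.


Answer: Price = V(0,0) = 1.5849

Derivation:
dt = T/N = 0.666667
u = exp(sigma*sqrt(dt)) = 1.236505; d = 1/u = 0.808731
p = (exp((r-q)*dt) - d) / (u - d) = 0.555540
Discount per step: exp(-r*dt) = 0.955679
Stock lattice S(k, i) with i counting down-moves:
  k=0: S(0,0) = 23.3600
  k=1: S(1,0) = 28.8848; S(1,1) = 18.8920
  k=2: S(2,0) = 35.7162; S(2,1) = 23.3600; S(2,2) = 15.2785
  k=3: S(3,0) = 44.1632; S(3,1) = 28.8848; S(3,2) = 18.8920; S(3,3) = 12.3562
Terminal payoffs V(N, i) = max(K - S_T, 0):
  V(3,0) = 0.000000; V(3,1) = 0.000000; V(3,2) = 2.978047; V(3,3) = 9.513802
Backward induction: V(k, i) = exp(-r*dt) * [p * V(k+1, i) + (1-p) * V(k+1, i+1)].
  V(2,0) = exp(-r*dt) * [p*0.000000 + (1-p)*0.000000] = 0.000000
  V(2,1) = exp(-r*dt) * [p*0.000000 + (1-p)*2.978047] = 1.264959
  V(2,2) = exp(-r*dt) * [p*2.978047 + (1-p)*9.513802] = 5.622192
  V(1,0) = exp(-r*dt) * [p*0.000000 + (1-p)*1.264959] = 0.537306
  V(1,1) = exp(-r*dt) * [p*1.264959 + (1-p)*5.622192] = 3.059678
  V(0,0) = exp(-r*dt) * [p*0.537306 + (1-p)*3.059678] = 1.584898


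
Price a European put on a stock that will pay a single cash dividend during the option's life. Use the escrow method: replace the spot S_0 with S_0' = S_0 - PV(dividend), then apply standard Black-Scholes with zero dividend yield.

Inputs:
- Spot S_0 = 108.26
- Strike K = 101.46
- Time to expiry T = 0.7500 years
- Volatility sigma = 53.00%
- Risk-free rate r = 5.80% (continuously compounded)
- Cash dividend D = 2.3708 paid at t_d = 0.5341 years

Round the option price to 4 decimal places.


Answer: Price = 14.3466

Derivation:
PV(D) = D * exp(-r * t_d) = 2.3708 * 0.96949710 = 2.29848371
S_0' = S_0 - PV(D) = 108.2600 - 2.29848371 = 105.96151629
d1 = (ln(S_0'/K) + (r + sigma^2/2)*T) / (sigma*sqrt(T)) = 0.41884876
d2 = d1 - sigma*sqrt(T) = -0.04014471
exp(-rT) = 0.95743255
N(-d1) = 0.33766333; N(-d2) = 0.51601112
P = K * exp(-rT) * N(-d2) - S_0' * N(-d1) = 101.4600 * 0.95743255 * 0.51601112 - 105.96151629 * 0.33766333 = 14.3466


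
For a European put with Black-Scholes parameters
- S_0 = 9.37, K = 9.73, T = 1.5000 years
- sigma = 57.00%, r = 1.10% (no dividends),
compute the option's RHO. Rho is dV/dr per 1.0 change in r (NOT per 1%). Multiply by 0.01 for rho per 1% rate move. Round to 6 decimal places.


d1 = 0.3186831995; d2 = -0.3794213772
phi(d1) = 0.3791899455; exp(-qT) = 1.0000000000; exp(-rT) = 0.9836353794
N(-d2) = 0.6478125107
Rho = -K*T*exp(-rT)*N(-d2) = -9.7300 * 1.5000 * 0.9836353794 * 0.6478125107 = -9.300099

Answer: Rho = -9.300099


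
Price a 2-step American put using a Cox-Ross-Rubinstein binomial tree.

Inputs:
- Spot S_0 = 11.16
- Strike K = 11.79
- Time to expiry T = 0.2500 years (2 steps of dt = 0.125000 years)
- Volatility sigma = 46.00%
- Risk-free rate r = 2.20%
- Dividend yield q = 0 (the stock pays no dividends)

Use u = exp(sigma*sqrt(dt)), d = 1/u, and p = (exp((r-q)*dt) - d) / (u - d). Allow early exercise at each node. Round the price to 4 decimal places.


Answer: Price = V(0,0) = 1.3793

Derivation:
dt = T/N = 0.125000
u = exp(sigma*sqrt(dt)) = 1.176607; d = 1/u = 0.849902
p = (exp((r-q)*dt) - d) / (u - d) = 0.467860
Discount per step: exp(-r*dt) = 0.997254
Stock lattice S(k, i) with i counting down-moves:
  k=0: S(0,0) = 11.1600
  k=1: S(1,0) = 13.1309; S(1,1) = 9.4849
  k=2: S(2,0) = 15.4499; S(2,1) = 11.1600; S(2,2) = 8.0612
Terminal payoffs V(N, i) = max(K - S_T, 0):
  V(2,0) = 0.000000; V(2,1) = 0.630000; V(2,2) = 3.728764
Backward induction: V(k, i) = exp(-r*dt) * [p * V(k+1, i) + (1-p) * V(k+1, i+1)]; then take max(V_cont, immediate exercise) for American.
  V(1,0) = exp(-r*dt) * [p*0.000000 + (1-p)*0.630000] = 0.334328; exercise = 0.000000; V(1,0) = max -> 0.334328
  V(1,1) = exp(-r*dt) * [p*0.630000 + (1-p)*3.728764] = 2.272719; exercise = 2.305097; V(1,1) = max -> 2.305097
  V(0,0) = exp(-r*dt) * [p*0.334328 + (1-p)*2.305097] = 1.379255; exercise = 0.630000; V(0,0) = max -> 1.379255


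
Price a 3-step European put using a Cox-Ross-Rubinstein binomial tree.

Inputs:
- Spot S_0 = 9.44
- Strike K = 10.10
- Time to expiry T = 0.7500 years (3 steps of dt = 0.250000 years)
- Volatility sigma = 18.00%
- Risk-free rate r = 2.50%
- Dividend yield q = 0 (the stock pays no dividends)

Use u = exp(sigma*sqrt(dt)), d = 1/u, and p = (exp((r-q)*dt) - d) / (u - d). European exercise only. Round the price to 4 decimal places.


Answer: Price = V(0,0) = 0.8577

Derivation:
dt = T/N = 0.250000
u = exp(sigma*sqrt(dt)) = 1.094174; d = 1/u = 0.913931
p = (exp((r-q)*dt) - d) / (u - d) = 0.512299
Discount per step: exp(-r*dt) = 0.993769
Stock lattice S(k, i) with i counting down-moves:
  k=0: S(0,0) = 9.4400
  k=1: S(1,0) = 10.3290; S(1,1) = 8.6275
  k=2: S(2,0) = 11.3017; S(2,1) = 9.4400; S(2,2) = 7.8850
  k=3: S(3,0) = 12.3661; S(3,1) = 10.3290; S(3,2) = 8.6275; S(3,3) = 7.2063
Terminal payoffs V(N, i) = max(K - S_T, 0):
  V(3,0) = 0.000000; V(3,1) = 0.000000; V(3,2) = 1.472490; V(3,3) = 2.893698
Backward induction: V(k, i) = exp(-r*dt) * [p * V(k+1, i) + (1-p) * V(k+1, i+1)].
  V(2,0) = exp(-r*dt) * [p*0.000000 + (1-p)*0.000000] = 0.000000
  V(2,1) = exp(-r*dt) * [p*0.000000 + (1-p)*1.472490] = 0.713660
  V(2,2) = exp(-r*dt) * [p*1.472490 + (1-p)*2.893698] = 2.152121
  V(1,0) = exp(-r*dt) * [p*0.000000 + (1-p)*0.713660] = 0.345884
  V(1,1) = exp(-r*dt) * [p*0.713660 + (1-p)*2.152121] = 1.406381
  V(0,0) = exp(-r*dt) * [p*0.345884 + (1-p)*1.406381] = 0.857712


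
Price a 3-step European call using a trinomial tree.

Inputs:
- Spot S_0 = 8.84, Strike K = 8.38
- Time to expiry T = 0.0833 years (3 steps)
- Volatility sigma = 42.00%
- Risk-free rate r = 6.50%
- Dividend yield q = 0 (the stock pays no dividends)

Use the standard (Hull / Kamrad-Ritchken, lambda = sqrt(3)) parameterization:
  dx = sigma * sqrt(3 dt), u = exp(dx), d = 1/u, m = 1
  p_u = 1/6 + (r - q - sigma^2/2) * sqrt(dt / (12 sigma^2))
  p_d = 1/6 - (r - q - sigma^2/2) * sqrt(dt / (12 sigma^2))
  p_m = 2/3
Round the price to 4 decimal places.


dt = T/N = 0.027767; dx = sigma*sqrt(3*dt) = 0.121219
u = exp(dx) = 1.128872; d = 1/u = 0.885840
p_u = 0.164010, p_m = 0.666667, p_d = 0.169324
Discount per step: exp(-r*dt) = 0.998197
Stock lattice S(k, j) with j the centered position index:
  k=0: S(0,+0) = 8.8400
  k=1: S(1,-1) = 7.8308; S(1,+0) = 8.8400; S(1,+1) = 9.9792
  k=2: S(2,-2) = 6.9369; S(2,-1) = 7.8308; S(2,+0) = 8.8400; S(2,+1) = 9.9792; S(2,+2) = 11.2653
  k=3: S(3,-3) = 6.1449; S(3,-2) = 6.9369; S(3,-1) = 7.8308; S(3,+0) = 8.8400; S(3,+1) = 9.9792; S(3,+2) = 11.2653; S(3,+3) = 12.7171
Terminal payoffs V(N, j) = max(S_T - K, 0):
  V(3,-3) = 0.000000; V(3,-2) = 0.000000; V(3,-1) = 0.000000; V(3,+0) = 0.460000; V(3,+1) = 1.599232; V(3,+2) = 2.885281; V(3,+3) = 4.337065
Backward induction: V(k, j) = exp(-r*dt) * [p_u * V(k+1, j+1) + p_m * V(k+1, j) + p_d * V(k+1, j-1)]
  V(2,-2) = exp(-r*dt) * [p_u*0.000000 + p_m*0.000000 + p_d*0.000000] = 0.000000
  V(2,-1) = exp(-r*dt) * [p_u*0.460000 + p_m*0.000000 + p_d*0.000000] = 0.075308
  V(2,+0) = exp(-r*dt) * [p_u*1.599232 + p_m*0.460000 + p_d*0.000000] = 0.567930
  V(2,+1) = exp(-r*dt) * [p_u*2.885281 + p_m*1.599232 + p_d*0.460000] = 1.614341
  V(2,+2) = exp(-r*dt) * [p_u*4.337065 + p_m*2.885281 + p_d*1.599232] = 2.900389
  V(1,-1) = exp(-r*dt) * [p_u*0.567930 + p_m*0.075308 + p_d*0.000000] = 0.143093
  V(1,+0) = exp(-r*dt) * [p_u*1.614341 + p_m*0.567930 + p_d*0.075308] = 0.654956
  V(1,+1) = exp(-r*dt) * [p_u*2.900389 + p_m*1.614341 + p_d*0.567930] = 1.645111
  V(0,+0) = exp(-r*dt) * [p_u*1.645111 + p_m*0.654956 + p_d*0.143093] = 0.729363

Answer: Price = V(0,0) = 0.7294


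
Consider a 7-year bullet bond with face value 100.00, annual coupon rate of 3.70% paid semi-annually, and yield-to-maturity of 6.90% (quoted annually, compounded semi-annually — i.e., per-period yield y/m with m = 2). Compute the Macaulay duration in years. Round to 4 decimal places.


Coupon per period c = face * coupon_rate / m = 1.850000
Periods per year m = 2; per-period yield y/m = 0.034500
Number of cashflows N = 14
Cashflows (t years, CF_t, discount factor 1/(1+y/m)^(m*t), PV):
  t = 0.5000: CF_t = 1.850000, DF = 0.966651, PV = 1.788304
  t = 1.0000: CF_t = 1.850000, DF = 0.934413, PV = 1.728665
  t = 1.5000: CF_t = 1.850000, DF = 0.903251, PV = 1.671015
  t = 2.0000: CF_t = 1.850000, DF = 0.873128, PV = 1.615287
  t = 2.5000: CF_t = 1.850000, DF = 0.844010, PV = 1.561418
  t = 3.0000: CF_t = 1.850000, DF = 0.815863, PV = 1.509346
  t = 3.5000: CF_t = 1.850000, DF = 0.788654, PV = 1.459010
  t = 4.0000: CF_t = 1.850000, DF = 0.762353, PV = 1.410353
  t = 4.5000: CF_t = 1.850000, DF = 0.736929, PV = 1.363318
  t = 5.0000: CF_t = 1.850000, DF = 0.712353, PV = 1.317852
  t = 5.5000: CF_t = 1.850000, DF = 0.688596, PV = 1.273903
  t = 6.0000: CF_t = 1.850000, DF = 0.665632, PV = 1.231419
  t = 6.5000: CF_t = 1.850000, DF = 0.643433, PV = 1.190352
  t = 7.0000: CF_t = 101.850000, DF = 0.621975, PV = 63.348174
Price P = sum_t PV_t = 82.468415
Macaulay numerator sum_t t * PV_t:
  t * PV_t at t = 0.5000: 0.894152
  t * PV_t at t = 1.0000: 1.728665
  t * PV_t at t = 1.5000: 2.506522
  t * PV_t at t = 2.0000: 3.230574
  t * PV_t at t = 2.5000: 3.903546
  t * PV_t at t = 3.0000: 4.528037
  t * PV_t at t = 3.5000: 5.106535
  t * PV_t at t = 4.0000: 5.641411
  t * PV_t at t = 4.5000: 6.134932
  t * PV_t at t = 5.0000: 6.589262
  t * PV_t at t = 5.5000: 7.006465
  t * PV_t at t = 6.0000: 7.388513
  t * PV_t at t = 6.5000: 7.737286
  t * PV_t at t = 7.0000: 443.437220
Macaulay duration D = (sum_t t * PV_t) / P = 505.833121 / 82.468415 = 6.133659

Answer: Macaulay duration = 6.1337 years


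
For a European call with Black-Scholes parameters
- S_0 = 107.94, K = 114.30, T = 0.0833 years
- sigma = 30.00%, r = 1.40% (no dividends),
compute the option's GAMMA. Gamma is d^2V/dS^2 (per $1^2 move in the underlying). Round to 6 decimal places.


d1 = -0.6044490588; d2 = -0.6910342769
phi(d1) = 0.3323329784; exp(-qT) = 1.0000000000; exp(-rT) = 0.9988344797
Gamma = exp(-qT) * phi(d1) / (S * sigma * sqrt(T)) = 1.0000000000 * 0.3323329784 / (107.9400 * 0.3000 * 0.2886173938) = 0.035559

Answer: Gamma = 0.035559


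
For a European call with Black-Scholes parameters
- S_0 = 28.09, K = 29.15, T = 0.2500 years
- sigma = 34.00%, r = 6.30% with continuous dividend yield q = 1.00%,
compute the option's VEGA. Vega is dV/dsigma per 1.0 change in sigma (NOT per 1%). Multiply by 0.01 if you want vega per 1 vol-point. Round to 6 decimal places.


Answer: Vega = 5.580723

Derivation:
d1 = -0.0549486569; d2 = -0.2249486569
phi(d1) = 0.3983404606; exp(-qT) = 0.9975031224; exp(-rT) = 0.9843733826
Vega = S * exp(-qT) * phi(d1) * sqrt(T) = 28.0900 * 0.9975031224 * 0.3983404606 * 0.5000000000 = 5.580723


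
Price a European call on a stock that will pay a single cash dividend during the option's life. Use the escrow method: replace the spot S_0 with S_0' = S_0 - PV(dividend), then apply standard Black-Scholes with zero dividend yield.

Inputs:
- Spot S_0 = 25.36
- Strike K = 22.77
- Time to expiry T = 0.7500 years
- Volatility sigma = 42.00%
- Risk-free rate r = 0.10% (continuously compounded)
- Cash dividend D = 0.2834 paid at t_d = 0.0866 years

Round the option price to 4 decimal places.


PV(D) = D * exp(-r * t_d) = 0.2834 * 0.99991340 = 0.28337546
S_0' = S_0 - PV(D) = 25.3600 - 0.28337546 = 25.07662454
d1 = (ln(S_0'/K) + (r + sigma^2/2)*T) / (sigma*sqrt(T)) = 0.44921216
d2 = d1 - sigma*sqrt(T) = 0.08548149
exp(-rT) = 0.99925028
N(d1) = 0.67336069; N(d2) = 0.53406069
C = S_0' * N(d1) - K * exp(-rT) * N(d2) = 25.07662454 * 0.67336069 - 22.7700 * 0.99925028 * 0.53406069 = 4.7342

Answer: Price = 4.7342


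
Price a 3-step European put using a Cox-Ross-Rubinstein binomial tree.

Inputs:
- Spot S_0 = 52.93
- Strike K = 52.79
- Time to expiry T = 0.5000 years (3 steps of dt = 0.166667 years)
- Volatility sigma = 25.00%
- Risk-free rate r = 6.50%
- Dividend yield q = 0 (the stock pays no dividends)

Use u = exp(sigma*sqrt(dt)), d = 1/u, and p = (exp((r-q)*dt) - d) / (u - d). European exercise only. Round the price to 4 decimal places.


Answer: Price = V(0,0) = 3.1162

Derivation:
dt = T/N = 0.166667
u = exp(sigma*sqrt(dt)) = 1.107452; d = 1/u = 0.902974
p = (exp((r-q)*dt) - d) / (u - d) = 0.527775
Discount per step: exp(-r*dt) = 0.989225
Stock lattice S(k, i) with i counting down-moves:
  k=0: S(0,0) = 52.9300
  k=1: S(1,0) = 58.6174; S(1,1) = 47.7944
  k=2: S(2,0) = 64.9160; S(2,1) = 52.9300; S(2,2) = 43.1571
  k=3: S(3,0) = 71.8914; S(3,1) = 58.6174; S(3,2) = 47.7944; S(3,3) = 38.9697
Terminal payoffs V(N, i) = max(K - S_T, 0):
  V(3,0) = 0.000000; V(3,1) = 0.000000; V(3,2) = 4.995613; V(3,3) = 13.820314
Backward induction: V(k, i) = exp(-r*dt) * [p * V(k+1, i) + (1-p) * V(k+1, i+1)].
  V(2,0) = exp(-r*dt) * [p*0.000000 + (1-p)*0.000000] = 0.000000
  V(2,1) = exp(-r*dt) * [p*0.000000 + (1-p)*4.995613] = 2.333635
  V(2,2) = exp(-r*dt) * [p*4.995613 + (1-p)*13.820314] = 9.064130
  V(1,0) = exp(-r*dt) * [p*0.000000 + (1-p)*2.333635] = 1.090127
  V(1,1) = exp(-r*dt) * [p*2.333635 + (1-p)*9.064130] = 5.452553
  V(0,0) = exp(-r*dt) * [p*1.090127 + (1-p)*5.452553] = 3.116232


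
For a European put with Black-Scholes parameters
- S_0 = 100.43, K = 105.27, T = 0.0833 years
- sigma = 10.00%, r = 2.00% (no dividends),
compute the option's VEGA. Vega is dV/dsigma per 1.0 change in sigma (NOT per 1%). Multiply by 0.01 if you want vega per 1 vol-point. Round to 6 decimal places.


Answer: Vega = 3.432169

Derivation:
d1 = -1.5586382465; d2 = -1.5874999859
phi(d1) = 0.1184084578; exp(-qT) = 1.0000000000; exp(-rT) = 0.9983353870
Vega = S * exp(-qT) * phi(d1) * sqrt(T) = 100.4300 * 1.0000000000 * 0.1184084578 * 0.2886173938 = 3.432169


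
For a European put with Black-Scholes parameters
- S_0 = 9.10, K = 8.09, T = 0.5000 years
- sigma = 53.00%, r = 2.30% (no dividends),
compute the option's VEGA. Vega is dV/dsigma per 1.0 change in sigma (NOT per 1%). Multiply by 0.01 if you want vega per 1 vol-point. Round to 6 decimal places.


Answer: Vega = 2.228342

Derivation:
d1 = 0.5319862699; d2 = 0.1572196759
phi(d1) = 0.3463022851; exp(-qT) = 1.0000000000; exp(-rT) = 0.9885658722
Vega = S * exp(-qT) * phi(d1) * sqrt(T) = 9.1000 * 1.0000000000 * 0.3463022851 * 0.7071067812 = 2.228342


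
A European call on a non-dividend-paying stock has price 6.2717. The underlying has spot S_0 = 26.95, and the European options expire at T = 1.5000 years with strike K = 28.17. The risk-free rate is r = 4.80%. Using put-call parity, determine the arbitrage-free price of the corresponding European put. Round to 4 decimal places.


Put-call parity: C - P = S_0 * exp(-qT) - K * exp(-rT).
S_0 * exp(-qT) = 26.9500 * 1.00000000 = 26.95000000
K * exp(-rT) = 28.1700 * 0.93053090 = 26.21305534
P = C - S*exp(-qT) + K*exp(-rT)
P = 6.2717 - 26.95000000 + 26.21305534 = 5.5348

Answer: Put price = 5.5348


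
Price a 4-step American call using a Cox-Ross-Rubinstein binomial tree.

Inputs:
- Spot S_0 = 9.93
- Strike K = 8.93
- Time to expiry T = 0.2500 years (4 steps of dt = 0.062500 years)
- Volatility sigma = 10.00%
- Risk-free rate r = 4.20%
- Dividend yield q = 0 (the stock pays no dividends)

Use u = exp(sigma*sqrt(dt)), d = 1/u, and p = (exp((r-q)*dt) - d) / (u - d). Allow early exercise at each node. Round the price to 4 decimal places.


dt = T/N = 0.062500
u = exp(sigma*sqrt(dt)) = 1.025315; d = 1/u = 0.975310
p = (exp((r-q)*dt) - d) / (u - d) = 0.546314
Discount per step: exp(-r*dt) = 0.997378
Stock lattice S(k, i) with i counting down-moves:
  k=0: S(0,0) = 9.9300
  k=1: S(1,0) = 10.1814; S(1,1) = 9.6848
  k=2: S(2,0) = 10.4391; S(2,1) = 9.9300; S(2,2) = 9.4457
  k=3: S(3,0) = 10.7034; S(3,1) = 10.1814; S(3,2) = 9.6848; S(3,3) = 9.2125
  k=4: S(4,0) = 10.9743; S(4,1) = 10.4391; S(4,2) = 9.9300; S(4,3) = 9.4457; S(4,4) = 8.9850
Terminal payoffs V(N, i) = max(S_T - K, 0):
  V(4,0) = 2.044347; V(4,1) = 1.509122; V(4,2) = 1.000000; V(4,3) = 0.515708; V(4,4) = 0.055036
Backward induction: V(k, i) = exp(-r*dt) * [p * V(k+1, i) + (1-p) * V(k+1, i+1)]; then take max(V_cont, immediate exercise) for American.
  V(3,0) = exp(-r*dt) * [p*2.044347 + (1-p)*1.509122] = 1.796800; exercise = 1.773390; V(3,0) = max -> 1.796800
  V(3,1) = exp(-r*dt) * [p*1.509122 + (1-p)*1.000000] = 1.274790; exercise = 1.251379; V(3,1) = max -> 1.274790
  V(3,2) = exp(-r*dt) * [p*1.000000 + (1-p)*0.515708] = 0.778238; exercise = 0.754827; V(3,2) = max -> 0.778238
  V(3,3) = exp(-r*dt) * [p*0.515708 + (1-p)*0.055036] = 0.305903; exercise = 0.282493; V(3,3) = max -> 0.305903
  V(2,0) = exp(-r*dt) * [p*1.796800 + (1-p)*1.274790] = 1.555882; exercise = 1.509122; V(2,0) = max -> 1.555882
  V(2,1) = exp(-r*dt) * [p*1.274790 + (1-p)*0.778238] = 1.046760; exercise = 1.000000; V(2,1) = max -> 1.046760
  V(2,2) = exp(-r*dt) * [p*0.778238 + (1-p)*0.305903] = 0.562468; exercise = 0.515708; V(2,2) = max -> 0.562468
  V(1,0) = exp(-r*dt) * [p*1.555882 + (1-p)*1.046760] = 1.321427; exercise = 1.251379; V(1,0) = max -> 1.321427
  V(1,1) = exp(-r*dt) * [p*1.046760 + (1-p)*0.562468] = 0.824875; exercise = 0.754827; V(1,1) = max -> 0.824875
  V(0,0) = exp(-r*dt) * [p*1.321427 + (1-p)*0.824875] = 1.093274; exercise = 1.000000; V(0,0) = max -> 1.093274

Answer: Price = V(0,0) = 1.0933


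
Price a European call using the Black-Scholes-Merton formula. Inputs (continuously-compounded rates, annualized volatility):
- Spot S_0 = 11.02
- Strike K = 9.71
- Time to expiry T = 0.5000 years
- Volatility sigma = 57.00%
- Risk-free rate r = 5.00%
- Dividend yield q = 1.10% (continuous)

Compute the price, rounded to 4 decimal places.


Answer: Price = 2.4804

Derivation:
d1 = (ln(S/K) + (r - q + 0.5*sigma^2) * T) / (sigma * sqrt(T)) = 0.56390034
d2 = d1 - sigma * sqrt(T) = 0.16084948
exp(-rT) = 0.97530991; exp(-qT) = 0.99451510
C = S_0 * exp(-qT) * N(d1) - K * exp(-rT) * N(d2)
N(d1) = 0.71358902; N(d2) = 0.56389402
C = 11.0200 * 0.99451510 * 0.71358902 - 9.7100 * 0.97530991 * 0.56389402 = 2.4804


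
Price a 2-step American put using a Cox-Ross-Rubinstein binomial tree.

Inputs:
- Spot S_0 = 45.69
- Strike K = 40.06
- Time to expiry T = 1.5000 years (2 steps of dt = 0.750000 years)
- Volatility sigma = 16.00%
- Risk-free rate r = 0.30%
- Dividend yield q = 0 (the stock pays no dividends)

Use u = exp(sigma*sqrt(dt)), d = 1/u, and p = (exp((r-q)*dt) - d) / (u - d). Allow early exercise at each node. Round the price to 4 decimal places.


dt = T/N = 0.750000
u = exp(sigma*sqrt(dt)) = 1.148623; d = 1/u = 0.870607
p = (exp((r-q)*dt) - d) / (u - d) = 0.473516
Discount per step: exp(-r*dt) = 0.997753
Stock lattice S(k, i) with i counting down-moves:
  k=0: S(0,0) = 45.6900
  k=1: S(1,0) = 52.4806; S(1,1) = 39.7781
  k=2: S(2,0) = 60.2804; S(2,1) = 45.6900; S(2,2) = 34.6311
Terminal payoffs V(N, i) = max(K - S_T, 0):
  V(2,0) = 0.000000; V(2,1) = 0.000000; V(2,2) = 5.428928
Backward induction: V(k, i) = exp(-r*dt) * [p * V(k+1, i) + (1-p) * V(k+1, i+1)]; then take max(V_cont, immediate exercise) for American.
  V(1,0) = exp(-r*dt) * [p*0.000000 + (1-p)*0.000000] = 0.000000; exercise = 0.000000; V(1,0) = max -> 0.000000
  V(1,1) = exp(-r*dt) * [p*0.000000 + (1-p)*5.428928] = 2.851817; exercise = 0.281944; V(1,1) = max -> 2.851817
  V(0,0) = exp(-r*dt) * [p*0.000000 + (1-p)*2.851817] = 1.498060; exercise = 0.000000; V(0,0) = max -> 1.498060

Answer: Price = V(0,0) = 1.4981


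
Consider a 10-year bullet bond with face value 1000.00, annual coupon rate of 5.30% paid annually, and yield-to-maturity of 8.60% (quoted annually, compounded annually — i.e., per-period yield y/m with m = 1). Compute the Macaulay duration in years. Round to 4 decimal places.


Answer: Macaulay duration = 7.7169 years

Derivation:
Coupon per period c = face * coupon_rate / m = 53.000000
Periods per year m = 1; per-period yield y/m = 0.086000
Number of cashflows N = 10
Cashflows (t years, CF_t, discount factor 1/(1+y/m)^(m*t), PV):
  t = 1.0000: CF_t = 53.000000, DF = 0.920810, PV = 48.802947
  t = 2.0000: CF_t = 53.000000, DF = 0.847892, PV = 44.938257
  t = 3.0000: CF_t = 53.000000, DF = 0.780747, PV = 41.379610
  t = 4.0000: CF_t = 53.000000, DF = 0.718920, PV = 38.102772
  t = 5.0000: CF_t = 53.000000, DF = 0.661989, PV = 35.085425
  t = 6.0000: CF_t = 53.000000, DF = 0.609566, PV = 32.307021
  t = 7.0000: CF_t = 53.000000, DF = 0.561295, PV = 29.748638
  t = 8.0000: CF_t = 53.000000, DF = 0.516846, PV = 27.392853
  t = 9.0000: CF_t = 53.000000, DF = 0.475917, PV = 25.223622
  t = 10.0000: CF_t = 1053.000000, DF = 0.438230, PV = 461.455810
Price P = sum_t PV_t = 784.436955
Macaulay numerator sum_t t * PV_t:
  t * PV_t at t = 1.0000: 48.802947
  t * PV_t at t = 2.0000: 89.876513
  t * PV_t at t = 3.0000: 124.138830
  t * PV_t at t = 4.0000: 152.411087
  t * PV_t at t = 5.0000: 175.427126
  t * PV_t at t = 6.0000: 193.842128
  t * PV_t at t = 7.0000: 208.240469
  t * PV_t at t = 8.0000: 219.142824
  t * PV_t at t = 9.0000: 227.012594
  t * PV_t at t = 10.0000: 4614.558103
Macaulay duration D = (sum_t t * PV_t) / P = 6053.452621 / 784.436955 = 7.716940


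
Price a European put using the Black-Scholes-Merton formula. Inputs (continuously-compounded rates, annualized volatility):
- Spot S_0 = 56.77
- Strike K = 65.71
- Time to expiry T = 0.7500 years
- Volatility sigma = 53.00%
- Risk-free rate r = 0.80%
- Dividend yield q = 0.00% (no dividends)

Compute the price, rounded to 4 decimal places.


d1 = (ln(S/K) + (r - q + 0.5*sigma^2) * T) / (sigma * sqrt(T)) = -0.07604815
d2 = d1 - sigma * sqrt(T) = -0.53504161
exp(-rT) = 0.99401796; exp(-qT) = 1.00000000
P = K * exp(-rT) * N(-d2) - S_0 * exp(-qT) * N(-d1)
N(-d1) = 0.53030960; N(-d2) = 0.70368946
P = 65.7100 * 0.99401796 * 0.70368946 - 56.7700 * 1.00000000 * 0.53030960 = 15.8572

Answer: Price = 15.8572


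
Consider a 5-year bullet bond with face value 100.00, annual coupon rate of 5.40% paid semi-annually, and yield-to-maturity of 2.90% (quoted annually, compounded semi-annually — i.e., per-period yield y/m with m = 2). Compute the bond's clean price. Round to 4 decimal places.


Coupon per period c = face * coupon_rate / m = 2.700000
Periods per year m = 2; per-period yield y/m = 0.014500
Number of cashflows N = 10
Cashflows (t years, CF_t, discount factor 1/(1+y/m)^(m*t), PV):
  t = 0.5000: CF_t = 2.700000, DF = 0.985707, PV = 2.661410
  t = 1.0000: CF_t = 2.700000, DF = 0.971619, PV = 2.623371
  t = 1.5000: CF_t = 2.700000, DF = 0.957732, PV = 2.585875
  t = 2.0000: CF_t = 2.700000, DF = 0.944043, PV = 2.548916
  t = 2.5000: CF_t = 2.700000, DF = 0.930550, PV = 2.512485
  t = 3.0000: CF_t = 2.700000, DF = 0.917250, PV = 2.476575
  t = 3.5000: CF_t = 2.700000, DF = 0.904140, PV = 2.441178
  t = 4.0000: CF_t = 2.700000, DF = 0.891217, PV = 2.406287
  t = 4.5000: CF_t = 2.700000, DF = 0.878479, PV = 2.371894
  t = 5.0000: CF_t = 102.700000, DF = 0.865923, PV = 88.930335
Price P = sum_t PV_t = 111.558326

Answer: Price = 111.5583


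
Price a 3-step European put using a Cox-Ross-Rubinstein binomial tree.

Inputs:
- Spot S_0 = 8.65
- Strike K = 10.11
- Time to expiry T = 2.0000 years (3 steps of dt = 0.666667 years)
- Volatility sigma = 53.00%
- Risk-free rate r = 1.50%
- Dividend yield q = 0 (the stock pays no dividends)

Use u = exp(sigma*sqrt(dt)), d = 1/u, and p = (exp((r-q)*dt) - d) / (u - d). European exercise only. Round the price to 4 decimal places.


dt = T/N = 0.666667
u = exp(sigma*sqrt(dt)) = 1.541480; d = 1/u = 0.648727
p = (exp((r-q)*dt) - d) / (u - d) = 0.404729
Discount per step: exp(-r*dt) = 0.990050
Stock lattice S(k, i) with i counting down-moves:
  k=0: S(0,0) = 8.6500
  k=1: S(1,0) = 13.3338; S(1,1) = 5.6115
  k=2: S(2,0) = 20.5538; S(2,1) = 8.6500; S(2,2) = 3.6403
  k=3: S(3,0) = 31.6833; S(3,1) = 13.3338; S(3,2) = 5.6115; S(3,3) = 2.3616
Terminal payoffs V(N, i) = max(K - S_T, 0):
  V(3,0) = 0.000000; V(3,1) = 0.000000; V(3,2) = 4.498511; V(3,3) = 7.748423
Backward induction: V(k, i) = exp(-r*dt) * [p * V(k+1, i) + (1-p) * V(k+1, i+1)].
  V(2,0) = exp(-r*dt) * [p*0.000000 + (1-p)*0.000000] = 0.000000
  V(2,1) = exp(-r*dt) * [p*0.000000 + (1-p)*4.498511] = 2.651188
  V(2,2) = exp(-r*dt) * [p*4.498511 + (1-p)*7.748423] = 6.369079
  V(1,0) = exp(-r*dt) * [p*0.000000 + (1-p)*2.651188] = 1.562472
  V(1,1) = exp(-r*dt) * [p*2.651188 + (1-p)*6.369079] = 4.815940
  V(0,0) = exp(-r*dt) * [p*1.562472 + (1-p)*4.815940] = 3.464350

Answer: Price = V(0,0) = 3.4644


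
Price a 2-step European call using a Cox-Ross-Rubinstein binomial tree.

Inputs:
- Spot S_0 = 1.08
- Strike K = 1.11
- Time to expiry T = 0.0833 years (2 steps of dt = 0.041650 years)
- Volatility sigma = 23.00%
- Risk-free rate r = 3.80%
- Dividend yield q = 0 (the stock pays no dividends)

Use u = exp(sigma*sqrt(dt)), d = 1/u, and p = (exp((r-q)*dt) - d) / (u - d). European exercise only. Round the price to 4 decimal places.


dt = T/N = 0.041650
u = exp(sigma*sqrt(dt)) = 1.048058; d = 1/u = 0.954145
p = (exp((r-q)*dt) - d) / (u - d) = 0.505134
Discount per step: exp(-r*dt) = 0.998419
Stock lattice S(k, i) with i counting down-moves:
  k=0: S(0,0) = 1.0800
  k=1: S(1,0) = 1.1319; S(1,1) = 1.0305
  k=2: S(2,0) = 1.1863; S(2,1) = 1.0800; S(2,2) = 0.9832
Terminal payoffs V(N, i) = max(S_T - K, 0):
  V(2,0) = 0.076300; V(2,1) = 0.000000; V(2,2) = 0.000000
Backward induction: V(k, i) = exp(-r*dt) * [p * V(k+1, i) + (1-p) * V(k+1, i+1)].
  V(1,0) = exp(-r*dt) * [p*0.076300 + (1-p)*0.000000] = 0.038481
  V(1,1) = exp(-r*dt) * [p*0.000000 + (1-p)*0.000000] = 0.000000
  V(0,0) = exp(-r*dt) * [p*0.038481 + (1-p)*0.000000] = 0.019407

Answer: Price = V(0,0) = 0.0194


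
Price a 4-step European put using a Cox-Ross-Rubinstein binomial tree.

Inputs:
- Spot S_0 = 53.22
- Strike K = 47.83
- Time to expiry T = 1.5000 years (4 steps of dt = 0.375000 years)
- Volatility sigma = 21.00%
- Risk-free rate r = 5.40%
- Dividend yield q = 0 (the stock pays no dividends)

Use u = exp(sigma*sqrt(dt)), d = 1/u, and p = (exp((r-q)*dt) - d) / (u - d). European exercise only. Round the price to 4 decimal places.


Answer: Price = V(0,0) = 1.8722

Derivation:
dt = T/N = 0.375000
u = exp(sigma*sqrt(dt)) = 1.137233; d = 1/u = 0.879327
p = (exp((r-q)*dt) - d) / (u - d) = 0.547212
Discount per step: exp(-r*dt) = 0.979954
Stock lattice S(k, i) with i counting down-moves:
  k=0: S(0,0) = 53.2200
  k=1: S(1,0) = 60.5235; S(1,1) = 46.7978
  k=2: S(2,0) = 68.8294; S(2,1) = 53.2200; S(2,2) = 41.1506
  k=3: S(3,0) = 78.2750; S(3,1) = 60.5235; S(3,2) = 46.7978; S(3,3) = 36.1848
  k=4: S(4,0) = 89.0170; S(4,1) = 68.8294; S(4,2) = 53.2200; S(4,3) = 41.1506; S(4,4) = 31.8183
Terminal payoffs V(N, i) = max(K - S_T, 0):
  V(4,0) = 0.000000; V(4,1) = 0.000000; V(4,2) = 0.000000; V(4,3) = 6.679427; V(4,4) = 16.011706
Backward induction: V(k, i) = exp(-r*dt) * [p * V(k+1, i) + (1-p) * V(k+1, i+1)].
  V(3,0) = exp(-r*dt) * [p*0.000000 + (1-p)*0.000000] = 0.000000
  V(3,1) = exp(-r*dt) * [p*0.000000 + (1-p)*0.000000] = 0.000000
  V(3,2) = exp(-r*dt) * [p*0.000000 + (1-p)*6.679427] = 2.963737
  V(3,3) = exp(-r*dt) * [p*6.679427 + (1-p)*16.011706] = 10.686366
  V(2,0) = exp(-r*dt) * [p*0.000000 + (1-p)*0.000000] = 0.000000
  V(2,1) = exp(-r*dt) * [p*0.000000 + (1-p)*2.963737] = 1.315043
  V(2,2) = exp(-r*dt) * [p*2.963737 + (1-p)*10.686366] = 6.330941
  V(1,0) = exp(-r*dt) * [p*0.000000 + (1-p)*1.315043] = 0.583499
  V(1,1) = exp(-r*dt) * [p*1.315043 + (1-p)*6.330941] = 3.514292
  V(0,0) = exp(-r*dt) * [p*0.583499 + (1-p)*3.514292] = 1.872228
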